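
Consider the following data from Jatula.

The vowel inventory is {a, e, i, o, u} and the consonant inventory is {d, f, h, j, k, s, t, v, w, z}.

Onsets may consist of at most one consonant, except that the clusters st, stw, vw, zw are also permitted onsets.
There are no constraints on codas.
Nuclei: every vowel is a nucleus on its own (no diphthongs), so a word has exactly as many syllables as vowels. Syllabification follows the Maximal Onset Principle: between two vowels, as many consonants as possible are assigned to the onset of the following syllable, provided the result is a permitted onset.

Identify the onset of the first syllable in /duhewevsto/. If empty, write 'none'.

d

Vowels present: u, e, e, o; each is a nucleus, giving 4 syllables.
σ1/σ2 boundary: /h/ → onset of the next syllable (single consonants are always licit onsets).
σ2/σ3 boundary: /w/ is a single consonant, so it becomes the next onset.
σ3/σ4 boundary: /vst/ — longest licit onset from the right is /st/, leaving /v/ as coda.
Putting it together: du.he.wev.sto.
Syllable 1 is /du/: onset /d/, nucleus /u/, coda ∅.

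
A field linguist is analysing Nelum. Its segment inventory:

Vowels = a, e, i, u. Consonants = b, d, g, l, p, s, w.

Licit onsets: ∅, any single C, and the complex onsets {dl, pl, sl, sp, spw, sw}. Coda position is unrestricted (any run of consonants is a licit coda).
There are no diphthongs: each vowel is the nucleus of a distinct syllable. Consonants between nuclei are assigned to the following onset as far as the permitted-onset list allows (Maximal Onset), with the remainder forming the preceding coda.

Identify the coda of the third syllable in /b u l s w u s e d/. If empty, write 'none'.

Nuclei (vowels): u, u, e → 3 syllables.
/u…u/ gap (V1→V2): /lsw/ — longest licit onset from the right is /sw/, leaving /l/ as coda.
/u…e/ gap (V2→V3): /s/ is a single consonant, so it becomes the next onset.
Result: bul.swu.sed.
Syllable 3 is /sed/: onset /s/, nucleus /e/, coda /d/.

d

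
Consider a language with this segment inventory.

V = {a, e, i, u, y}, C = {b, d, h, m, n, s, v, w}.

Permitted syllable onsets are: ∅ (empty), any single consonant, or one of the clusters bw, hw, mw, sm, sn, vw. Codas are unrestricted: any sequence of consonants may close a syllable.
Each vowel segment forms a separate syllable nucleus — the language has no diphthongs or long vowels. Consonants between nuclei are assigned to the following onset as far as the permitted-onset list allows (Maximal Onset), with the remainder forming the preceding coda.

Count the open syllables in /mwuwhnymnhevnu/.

Nuclei (vowels): u, y, e, u → 4 syllables.
/u…y/ gap (V1→V2): /whn/; trying suffixes from longest down, /n/ is the first permitted one, so coda /wh/ | onset /n/.
/y…e/ gap (V2→V3): cluster /mnh/ — the longest permitted-onset suffix is /h/; onset = /h/, preceding coda = /mn/.
/e…u/ gap (V3→V4): /vn/ splits as /v/ + /n/ (/n/ is the longest suffix that is a licit onset).
Syllabification: mwuwh.nymn.hev.nu.
Classifying each syllable: /mwuwh/ (closed), /nymn/ (closed), /hev/ (closed), /nu/ (open).
Open syllables: 1.

1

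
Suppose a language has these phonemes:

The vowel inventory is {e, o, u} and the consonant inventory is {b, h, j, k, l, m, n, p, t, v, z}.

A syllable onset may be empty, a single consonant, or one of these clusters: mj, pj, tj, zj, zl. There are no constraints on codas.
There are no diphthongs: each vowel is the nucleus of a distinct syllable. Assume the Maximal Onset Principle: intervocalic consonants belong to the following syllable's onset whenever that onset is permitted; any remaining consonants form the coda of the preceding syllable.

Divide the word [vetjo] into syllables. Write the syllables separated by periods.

Nuclei (vowels): e, o → 2 syllables.
/e…o/ gap (V1→V2): /tj/ — entire cluster is a permitted onset → onset /tj/, coda ∅.

ve.tjo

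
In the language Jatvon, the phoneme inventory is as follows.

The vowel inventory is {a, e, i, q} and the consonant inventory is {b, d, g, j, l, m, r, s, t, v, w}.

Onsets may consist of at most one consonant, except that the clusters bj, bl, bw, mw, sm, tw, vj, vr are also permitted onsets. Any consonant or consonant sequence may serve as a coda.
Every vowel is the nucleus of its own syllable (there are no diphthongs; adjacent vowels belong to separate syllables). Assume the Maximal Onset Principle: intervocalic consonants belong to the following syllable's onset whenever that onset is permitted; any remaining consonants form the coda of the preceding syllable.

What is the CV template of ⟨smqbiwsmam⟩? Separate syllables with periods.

CCV.CVC.CCVC

Nuclei (vowels): q, i, a → 3 syllables.
σ1/σ2 boundary: /b/ is a single consonant, so it becomes the next onset.
σ2/σ3 boundary: cluster /wsm/ — the longest permitted-onset suffix is /sm/; onset = /sm/, preceding coda = /w/.
Syllabification: smq.biw.smam.
Mapping each syllable to C/V: /smq/ → CCV, /biw/ → CVC, /smam/ → CCVC.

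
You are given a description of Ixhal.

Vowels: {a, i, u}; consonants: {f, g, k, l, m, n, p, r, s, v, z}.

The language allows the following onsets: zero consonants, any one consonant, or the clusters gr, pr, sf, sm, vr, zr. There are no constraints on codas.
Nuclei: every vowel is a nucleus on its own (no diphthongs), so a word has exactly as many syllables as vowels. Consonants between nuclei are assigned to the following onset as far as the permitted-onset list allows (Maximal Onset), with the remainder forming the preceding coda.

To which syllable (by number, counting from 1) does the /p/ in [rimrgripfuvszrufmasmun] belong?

Nuclei (vowels): i, i, u, u, a, u → 6 syllables.
/i…i/ gap (V1→V2): /mrgr/ splits as /mr/ + /gr/ (/gr/ is the longest suffix that is a licit onset).
/i…u/ gap (V2→V3): /pf/ splits as /p/ + /f/ (/f/ is the longest suffix that is a licit onset).
/u…u/ gap (V3→V4): /vszr/; trying suffixes from longest down, /zr/ is the first permitted one, so coda /vs/ | onset /zr/.
/u…a/ gap (V4→V5): /fm/; trying suffixes from longest down, /m/ is the first permitted one, so coda /f/ | onset /m/.
/a…u/ gap (V5→V6): /sm/ — entire cluster is a permitted onset → onset /sm/, coda ∅.
So the parse is rimr.grip.fuvs.zruf.ma.smun.
The /p/ is in the coda of syllable 2 (/grip/).

2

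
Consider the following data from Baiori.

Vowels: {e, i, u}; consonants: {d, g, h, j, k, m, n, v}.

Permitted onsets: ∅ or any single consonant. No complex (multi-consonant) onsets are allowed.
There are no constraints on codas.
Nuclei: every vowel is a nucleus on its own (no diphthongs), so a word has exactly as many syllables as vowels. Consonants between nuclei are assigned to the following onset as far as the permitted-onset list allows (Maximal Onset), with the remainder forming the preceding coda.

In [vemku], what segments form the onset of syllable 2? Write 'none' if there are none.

Nuclei (vowels): e, u → 2 syllables.
V1 /e/ – V2 /u/: /mk/; trying suffixes from longest down, /k/ is the first permitted one, so coda /m/ | onset /k/.
Putting it together: vem.ku.
Syllable 2 is /ku/: onset /k/, nucleus /u/, coda ∅.

k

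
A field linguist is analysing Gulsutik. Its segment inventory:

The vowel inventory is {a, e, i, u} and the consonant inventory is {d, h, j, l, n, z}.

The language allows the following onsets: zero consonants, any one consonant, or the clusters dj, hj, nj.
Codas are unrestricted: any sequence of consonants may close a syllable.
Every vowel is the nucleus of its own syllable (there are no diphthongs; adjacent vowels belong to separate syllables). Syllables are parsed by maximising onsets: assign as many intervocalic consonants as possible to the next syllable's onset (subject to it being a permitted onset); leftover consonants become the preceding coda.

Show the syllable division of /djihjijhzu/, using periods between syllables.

dji.hjijh.zu

The vowels are i, i, u — 3 nuclei, so 3 syllables.
/i…i/ gap (V1→V2): cluster /hj/ — /hj/ is itself a permitted onset, so the whole cluster goes right; preceding coda = ∅.
/i…u/ gap (V2→V3): /jhz/ — longest licit onset from the right is /z/, leaving /jh/ as coda.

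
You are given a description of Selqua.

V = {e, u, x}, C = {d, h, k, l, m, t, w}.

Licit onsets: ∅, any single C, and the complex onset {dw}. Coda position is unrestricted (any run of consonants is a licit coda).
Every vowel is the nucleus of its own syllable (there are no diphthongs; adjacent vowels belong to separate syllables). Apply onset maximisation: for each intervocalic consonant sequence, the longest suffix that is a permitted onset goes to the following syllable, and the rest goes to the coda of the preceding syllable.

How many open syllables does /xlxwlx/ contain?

2

Nuclei (vowels): x, x, x → 3 syllables.
V1 /x/ – V2 /x/: /l/ → onset of the next syllable (single consonants are always licit onsets).
V2 /x/ – V3 /x/: cluster /wl/ — the longest permitted-onset suffix is /l/; onset = /l/, preceding coda = /w/.
Result: x.lxw.lx.
Classifying each syllable: /x/ (open), /lxw/ (closed), /lx/ (open).
Open syllables: 2.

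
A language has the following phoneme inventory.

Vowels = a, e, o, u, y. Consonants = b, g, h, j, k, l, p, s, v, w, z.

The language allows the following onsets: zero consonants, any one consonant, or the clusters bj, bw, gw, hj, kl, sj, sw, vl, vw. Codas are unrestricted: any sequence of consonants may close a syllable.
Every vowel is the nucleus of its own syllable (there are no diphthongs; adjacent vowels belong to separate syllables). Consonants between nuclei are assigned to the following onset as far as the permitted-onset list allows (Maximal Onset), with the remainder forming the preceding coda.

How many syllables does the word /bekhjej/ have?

Vowels present: e, e; each is a nucleus, giving 2 syllables.

2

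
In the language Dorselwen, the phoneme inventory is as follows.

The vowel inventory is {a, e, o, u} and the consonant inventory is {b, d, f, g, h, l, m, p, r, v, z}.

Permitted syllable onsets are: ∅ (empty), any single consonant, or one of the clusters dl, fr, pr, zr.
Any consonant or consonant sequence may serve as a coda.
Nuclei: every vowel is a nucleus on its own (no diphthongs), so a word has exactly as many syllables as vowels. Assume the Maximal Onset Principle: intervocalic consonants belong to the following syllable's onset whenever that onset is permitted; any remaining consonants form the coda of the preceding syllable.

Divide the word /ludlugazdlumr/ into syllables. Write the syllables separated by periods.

lu.dlu.gaz.dlumr

The vowels are u, u, a, u — 4 nuclei, so 4 syllables.
σ1/σ2 boundary: /dl/ is a licit onset in full, so it all attaches to the next syllable.
σ2/σ3 boundary: /g/ → onset of the next syllable (single consonants are always licit onsets).
σ3/σ4 boundary: /zdl/; trying suffixes from longest down, /dl/ is the first permitted one, so coda /z/ | onset /dl/.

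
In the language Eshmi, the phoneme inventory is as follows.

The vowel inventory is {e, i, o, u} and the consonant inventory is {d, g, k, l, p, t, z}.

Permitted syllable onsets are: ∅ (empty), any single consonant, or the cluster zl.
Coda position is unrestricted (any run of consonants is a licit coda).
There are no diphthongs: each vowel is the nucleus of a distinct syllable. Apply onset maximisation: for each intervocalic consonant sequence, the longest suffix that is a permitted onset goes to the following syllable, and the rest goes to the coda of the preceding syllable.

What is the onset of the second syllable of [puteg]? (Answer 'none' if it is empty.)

t

The vowels are u, e — 2 nuclei, so 2 syllables.
V1 /u/ – V2 /e/: just /t/ — single C goes to the following onset.
Syllabification: pu.teg.
Syllable 2 is /teg/: onset /t/, nucleus /e/, coda /g/.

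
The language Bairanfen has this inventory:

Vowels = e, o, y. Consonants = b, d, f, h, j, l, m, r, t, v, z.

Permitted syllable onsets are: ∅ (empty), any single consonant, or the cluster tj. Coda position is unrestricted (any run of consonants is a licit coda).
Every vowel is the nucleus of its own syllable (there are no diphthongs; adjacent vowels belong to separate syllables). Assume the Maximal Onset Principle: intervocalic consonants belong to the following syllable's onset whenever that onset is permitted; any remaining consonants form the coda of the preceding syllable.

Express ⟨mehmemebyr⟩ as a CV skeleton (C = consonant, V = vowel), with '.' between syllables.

CVC.CV.CV.CVC

The vowels are e, e, e, y — 4 nuclei, so 4 syllables.
/e…e/ gap (V1→V2): /hm/ splits as /h/ + /m/ (/m/ is the longest suffix that is a licit onset).
/e…e/ gap (V2→V3): /m/ → onset of the next syllable (single consonants are always licit onsets).
/e…y/ gap (V3→V4): /b/ → onset of the next syllable (single consonants are always licit onsets).
Syllabification: meh.me.me.byr.
Mapping each syllable to C/V: /meh/ → CVC, /me/ → CV, /me/ → CV, /byr/ → CVC.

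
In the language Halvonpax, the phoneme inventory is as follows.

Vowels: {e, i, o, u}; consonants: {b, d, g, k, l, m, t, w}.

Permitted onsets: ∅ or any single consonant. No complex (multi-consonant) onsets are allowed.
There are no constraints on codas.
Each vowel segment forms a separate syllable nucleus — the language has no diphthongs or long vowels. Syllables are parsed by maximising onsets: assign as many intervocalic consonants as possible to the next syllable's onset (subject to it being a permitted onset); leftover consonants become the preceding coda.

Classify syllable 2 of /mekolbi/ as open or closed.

closed

The vowels are e, o, i — 3 nuclei, so 3 syllables.
V1 /e/ – V2 /o/: /k/ is a single consonant, so it becomes the next onset.
V2 /o/ – V3 /i/: /lb/ splits as /l/ + /b/ (/b/ is the longest suffix that is a licit onset).
Syllabification: me.kol.bi.
Syllable 2 is /kol/ with coda /l/, so it is closed.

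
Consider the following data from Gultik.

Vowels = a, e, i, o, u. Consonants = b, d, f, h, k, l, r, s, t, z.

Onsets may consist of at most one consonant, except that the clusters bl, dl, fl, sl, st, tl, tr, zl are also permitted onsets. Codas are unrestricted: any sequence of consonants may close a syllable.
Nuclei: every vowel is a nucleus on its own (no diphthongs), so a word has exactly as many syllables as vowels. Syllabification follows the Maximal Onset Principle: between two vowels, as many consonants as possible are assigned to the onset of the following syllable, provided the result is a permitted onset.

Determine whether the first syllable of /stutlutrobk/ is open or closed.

The vowels are u, u, o — 3 nuclei, so 3 syllables.
/u…u/ gap (V1→V2): /tl/ — entire cluster is a permitted onset → onset /tl/, coda ∅.
/u…o/ gap (V2→V3): /tr/ — entire cluster is a permitted onset → onset /tr/, coda ∅.
So the parse is stu.tlu.trobk.
Syllable 1 is /stu/; it ends in its nucleus with no coda, so it is open.

open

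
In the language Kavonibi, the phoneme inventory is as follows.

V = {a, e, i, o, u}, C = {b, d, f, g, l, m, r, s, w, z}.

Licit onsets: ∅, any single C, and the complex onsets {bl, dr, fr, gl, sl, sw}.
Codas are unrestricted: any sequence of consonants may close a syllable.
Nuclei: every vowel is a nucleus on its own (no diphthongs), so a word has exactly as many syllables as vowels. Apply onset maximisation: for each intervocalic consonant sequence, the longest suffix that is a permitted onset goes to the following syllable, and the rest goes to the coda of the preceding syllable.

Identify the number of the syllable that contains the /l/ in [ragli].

2

Nuclei (vowels): a, i → 2 syllables.
σ1/σ2 boundary: cluster /gl/ — /gl/ is itself a permitted onset, so the whole cluster goes right; preceding coda = ∅.
Result: ra.gli.
The /l/ is in the onset of syllable 2 (/gli/).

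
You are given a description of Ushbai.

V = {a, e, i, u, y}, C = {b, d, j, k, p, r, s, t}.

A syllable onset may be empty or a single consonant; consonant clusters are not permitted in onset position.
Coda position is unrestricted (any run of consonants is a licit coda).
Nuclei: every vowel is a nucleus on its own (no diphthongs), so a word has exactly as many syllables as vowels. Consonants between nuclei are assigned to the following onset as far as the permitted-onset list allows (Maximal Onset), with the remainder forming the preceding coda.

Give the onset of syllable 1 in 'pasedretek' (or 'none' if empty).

p

The vowels are a, e, e, e — 4 nuclei, so 4 syllables.
V1 /a/ – V2 /e/: just /s/ — single C goes to the following onset.
V2 /e/ – V3 /e/: /dr/; trying suffixes from longest down, /r/ is the first permitted one, so coda /d/ | onset /r/.
V3 /e/ – V4 /e/: /t/ → onset of the next syllable (single consonants are always licit onsets).
Result: pa.sed.re.tek.
Syllable 1 is /pa/: onset /p/, nucleus /a/, coda ∅.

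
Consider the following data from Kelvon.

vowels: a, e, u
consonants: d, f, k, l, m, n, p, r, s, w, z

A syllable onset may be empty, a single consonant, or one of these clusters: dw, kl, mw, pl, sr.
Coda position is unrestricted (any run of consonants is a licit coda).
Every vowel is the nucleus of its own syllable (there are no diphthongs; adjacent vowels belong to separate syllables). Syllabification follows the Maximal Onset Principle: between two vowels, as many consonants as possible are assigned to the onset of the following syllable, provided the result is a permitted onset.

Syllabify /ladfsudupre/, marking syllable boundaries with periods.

ladf.su.dup.re

The vowels are a, u, u, e — 4 nuclei, so 4 syllables.
σ1/σ2 boundary: /dfs/ — longest licit onset from the right is /s/, leaving /df/ as coda.
σ2/σ3 boundary: just /d/ — single C goes to the following onset.
σ3/σ4 boundary: /pr/ — longest licit onset from the right is /r/, leaving /p/ as coda.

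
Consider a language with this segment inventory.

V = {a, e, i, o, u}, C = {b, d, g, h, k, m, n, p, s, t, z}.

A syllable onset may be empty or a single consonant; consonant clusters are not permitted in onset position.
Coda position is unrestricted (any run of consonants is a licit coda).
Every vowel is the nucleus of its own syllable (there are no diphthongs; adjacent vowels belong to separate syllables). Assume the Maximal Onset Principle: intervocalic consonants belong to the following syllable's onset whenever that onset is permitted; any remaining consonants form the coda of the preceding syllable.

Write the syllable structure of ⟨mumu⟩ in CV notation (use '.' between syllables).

Vowels present: u, u; each is a nucleus, giving 2 syllables.
Between /u/ (V1) and /u/ (V2): /m/ → onset of the next syllable (single consonants are always licit onsets).
Syllabification: mu.mu.
Mapping each syllable to C/V: /mu/ → CV, /mu/ → CV.

CV.CV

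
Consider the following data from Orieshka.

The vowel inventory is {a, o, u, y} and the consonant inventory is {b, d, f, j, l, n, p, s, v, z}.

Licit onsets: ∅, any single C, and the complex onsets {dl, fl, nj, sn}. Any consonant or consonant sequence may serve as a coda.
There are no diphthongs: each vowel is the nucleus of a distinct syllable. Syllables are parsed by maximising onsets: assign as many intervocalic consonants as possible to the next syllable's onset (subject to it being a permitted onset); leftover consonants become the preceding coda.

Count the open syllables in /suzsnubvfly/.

1

The vowels are u, u, y — 3 nuclei, so 3 syllables.
Between /u/ (V1) and /u/ (V2): cluster /zsn/ — the longest permitted-onset suffix is /sn/; onset = /sn/, preceding coda = /z/.
Between /u/ (V2) and /y/ (V3): cluster /bvfl/ — the longest permitted-onset suffix is /fl/; onset = /fl/, preceding coda = /bv/.
Syllabification: suz.snubv.fly.
Classifying each syllable: /suz/ (closed), /snubv/ (closed), /fly/ (open).
Open syllables: 1.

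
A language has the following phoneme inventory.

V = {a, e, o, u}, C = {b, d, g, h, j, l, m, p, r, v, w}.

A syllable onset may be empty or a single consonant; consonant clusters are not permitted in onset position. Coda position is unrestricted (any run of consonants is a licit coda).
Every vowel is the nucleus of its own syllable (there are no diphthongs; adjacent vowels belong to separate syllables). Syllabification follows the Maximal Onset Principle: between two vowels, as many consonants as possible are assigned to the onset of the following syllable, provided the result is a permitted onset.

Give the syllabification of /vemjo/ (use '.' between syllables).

Vowels present: e, o; each is a nucleus, giving 2 syllables.
/e…o/ gap (V1→V2): /mj/ splits as /m/ + /j/ (/j/ is the longest suffix that is a licit onset).

vem.jo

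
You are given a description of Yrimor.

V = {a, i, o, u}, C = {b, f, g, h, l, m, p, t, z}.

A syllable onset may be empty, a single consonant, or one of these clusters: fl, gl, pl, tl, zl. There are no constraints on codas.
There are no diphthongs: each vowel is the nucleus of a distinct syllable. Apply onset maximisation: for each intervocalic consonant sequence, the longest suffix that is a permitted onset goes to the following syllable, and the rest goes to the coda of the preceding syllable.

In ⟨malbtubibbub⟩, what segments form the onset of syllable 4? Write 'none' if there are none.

The vowels are a, u, i, u — 4 nuclei, so 4 syllables.
/a…u/ gap (V1→V2): /lbt/ — longest licit onset from the right is /t/, leaving /lb/ as coda.
/u…i/ gap (V2→V3): just /b/ — single C goes to the following onset.
/i…u/ gap (V3→V4): /bb/ splits as /b/ + /b/ (/b/ is the longest suffix that is a licit onset).
Putting it together: malb.tu.bib.bub.
Syllable 4 is /bub/: onset /b/, nucleus /u/, coda /b/.

b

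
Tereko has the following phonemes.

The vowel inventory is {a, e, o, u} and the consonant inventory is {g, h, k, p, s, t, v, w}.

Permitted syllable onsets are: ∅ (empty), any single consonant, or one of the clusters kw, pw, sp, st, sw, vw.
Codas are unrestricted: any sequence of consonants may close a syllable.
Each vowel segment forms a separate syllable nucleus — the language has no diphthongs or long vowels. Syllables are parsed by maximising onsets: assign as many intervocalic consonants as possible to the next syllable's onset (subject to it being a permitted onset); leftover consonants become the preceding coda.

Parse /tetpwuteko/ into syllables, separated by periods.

The vowels are e, u, e, o — 4 nuclei, so 4 syllables.
Between /e/ (V1) and /u/ (V2): cluster /tpw/ — the longest permitted-onset suffix is /pw/; onset = /pw/, preceding coda = /t/.
Between /u/ (V2) and /e/ (V3): /t/ → onset of the next syllable (single consonants are always licit onsets).
Between /e/ (V3) and /o/ (V4): /k/ is a single consonant, so it becomes the next onset.

tet.pwu.te.ko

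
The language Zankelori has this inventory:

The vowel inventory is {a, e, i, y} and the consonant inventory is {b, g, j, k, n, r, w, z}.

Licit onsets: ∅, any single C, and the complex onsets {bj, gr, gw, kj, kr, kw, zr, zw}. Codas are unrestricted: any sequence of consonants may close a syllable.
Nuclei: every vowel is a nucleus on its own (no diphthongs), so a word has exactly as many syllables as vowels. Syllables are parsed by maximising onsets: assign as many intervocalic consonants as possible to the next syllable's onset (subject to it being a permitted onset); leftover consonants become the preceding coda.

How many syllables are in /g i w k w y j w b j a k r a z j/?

Vowels present: i, y, a, a; each is a nucleus, giving 4 syllables.

4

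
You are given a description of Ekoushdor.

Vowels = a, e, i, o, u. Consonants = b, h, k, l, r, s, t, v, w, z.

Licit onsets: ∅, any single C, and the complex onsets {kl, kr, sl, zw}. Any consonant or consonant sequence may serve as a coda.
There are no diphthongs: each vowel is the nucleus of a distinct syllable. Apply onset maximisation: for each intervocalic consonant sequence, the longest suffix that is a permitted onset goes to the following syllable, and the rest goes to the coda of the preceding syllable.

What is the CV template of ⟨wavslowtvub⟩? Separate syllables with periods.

CVC.CCVCC.CVC

Vowels present: a, o, u; each is a nucleus, giving 3 syllables.
Between /a/ (V1) and /o/ (V2): /vsl/ — longest licit onset from the right is /sl/, leaving /v/ as coda.
Between /o/ (V2) and /u/ (V3): /wtv/ — longest licit onset from the right is /v/, leaving /wt/ as coda.
So the parse is wav.slowt.vub.
Mapping each syllable to C/V: /wav/ → CVC, /slowt/ → CCVCC, /vub/ → CVC.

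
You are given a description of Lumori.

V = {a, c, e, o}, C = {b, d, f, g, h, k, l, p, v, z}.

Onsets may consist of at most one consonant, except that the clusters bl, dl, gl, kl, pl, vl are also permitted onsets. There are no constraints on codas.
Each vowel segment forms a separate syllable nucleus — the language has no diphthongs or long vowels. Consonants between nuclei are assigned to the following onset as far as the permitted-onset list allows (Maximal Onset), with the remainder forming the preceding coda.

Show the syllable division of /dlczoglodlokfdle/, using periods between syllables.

dlc.zo.glo.dlokf.dle

Vowels present: c, o, o, o, e; each is a nucleus, giving 5 syllables.
/c…o/ gap (V1→V2): just /z/ — single C goes to the following onset.
/o…o/ gap (V2→V3): /gl/ — entire cluster is a permitted onset → onset /gl/, coda ∅.
/o…o/ gap (V3→V4): /dl/ is a licit onset in full, so it all attaches to the next syllable.
/o…e/ gap (V4→V5): /kfdl/ splits as /kf/ + /dl/ (/dl/ is the longest suffix that is a licit onset).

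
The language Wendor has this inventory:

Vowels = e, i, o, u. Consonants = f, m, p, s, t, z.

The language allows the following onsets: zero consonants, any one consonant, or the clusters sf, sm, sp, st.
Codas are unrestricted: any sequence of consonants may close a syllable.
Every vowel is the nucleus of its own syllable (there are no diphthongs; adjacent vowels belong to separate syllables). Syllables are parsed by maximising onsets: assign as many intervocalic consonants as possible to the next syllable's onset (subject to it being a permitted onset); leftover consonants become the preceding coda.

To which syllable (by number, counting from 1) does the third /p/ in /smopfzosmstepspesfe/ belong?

Nuclei (vowels): o, o, e, e, e → 5 syllables.
Between /o/ (V1) and /o/ (V2): cluster /pfz/ — the longest permitted-onset suffix is /z/; onset = /z/, preceding coda = /pf/.
Between /o/ (V2) and /e/ (V3): cluster /smst/ — the longest permitted-onset suffix is /st/; onset = /st/, preceding coda = /sm/.
Between /e/ (V3) and /e/ (V4): /psp/; trying suffixes from longest down, /sp/ is the first permitted one, so coda /p/ | onset /sp/.
Between /e/ (V4) and /e/ (V5): /sf/ — entire cluster is a permitted onset → onset /sf/, coda ∅.
Putting it together: smopf.zosm.step.spe.sfe.
The third /p/ is in the onset of syllable 4 (/spe/).

4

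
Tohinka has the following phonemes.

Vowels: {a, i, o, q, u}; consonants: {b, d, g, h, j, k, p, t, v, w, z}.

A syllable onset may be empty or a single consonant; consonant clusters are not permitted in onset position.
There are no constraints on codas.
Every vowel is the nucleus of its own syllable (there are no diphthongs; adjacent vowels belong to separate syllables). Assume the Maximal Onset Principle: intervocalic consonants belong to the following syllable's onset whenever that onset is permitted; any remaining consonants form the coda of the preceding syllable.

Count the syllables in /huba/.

2

The vowels are u, a — 2 nuclei, so 2 syllables.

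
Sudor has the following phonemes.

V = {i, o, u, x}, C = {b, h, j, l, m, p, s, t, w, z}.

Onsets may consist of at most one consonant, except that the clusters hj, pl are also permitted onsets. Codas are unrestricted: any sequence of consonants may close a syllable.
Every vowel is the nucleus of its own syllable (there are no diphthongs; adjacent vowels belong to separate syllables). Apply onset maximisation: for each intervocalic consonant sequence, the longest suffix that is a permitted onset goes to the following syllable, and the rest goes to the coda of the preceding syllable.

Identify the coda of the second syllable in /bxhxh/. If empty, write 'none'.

h

The vowels are x, x — 2 nuclei, so 2 syllables.
/x…x/ gap (V1→V2): just /h/ — single C goes to the following onset.
Syllabification: bx.hxh.
Syllable 2 is /hxh/: onset /h/, nucleus /x/, coda /h/.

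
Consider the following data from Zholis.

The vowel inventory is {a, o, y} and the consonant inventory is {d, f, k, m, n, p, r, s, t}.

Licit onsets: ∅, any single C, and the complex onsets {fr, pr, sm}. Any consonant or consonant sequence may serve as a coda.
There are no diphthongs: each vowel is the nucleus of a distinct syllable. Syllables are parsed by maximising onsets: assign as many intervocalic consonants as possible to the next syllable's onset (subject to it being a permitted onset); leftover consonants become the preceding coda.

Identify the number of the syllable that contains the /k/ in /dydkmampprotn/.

Nuclei (vowels): y, a, o → 3 syllables.
/y…a/ gap (V1→V2): /dkm/; trying suffixes from longest down, /m/ is the first permitted one, so coda /dk/ | onset /m/.
/a…o/ gap (V2→V3): cluster /mppr/ — the longest permitted-onset suffix is /pr/; onset = /pr/, preceding coda = /mp/.
So the parse is dydk.mamp.protn.
The /k/ is in the coda of syllable 1 (/dydk/).

1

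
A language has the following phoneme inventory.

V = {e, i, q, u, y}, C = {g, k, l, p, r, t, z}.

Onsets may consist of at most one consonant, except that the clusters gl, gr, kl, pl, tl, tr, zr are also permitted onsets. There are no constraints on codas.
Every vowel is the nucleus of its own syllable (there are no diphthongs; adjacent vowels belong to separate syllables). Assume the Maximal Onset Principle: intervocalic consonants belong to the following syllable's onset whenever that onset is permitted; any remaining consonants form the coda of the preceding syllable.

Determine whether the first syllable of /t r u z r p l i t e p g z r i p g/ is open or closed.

Vowels present: u, i, e, i; each is a nucleus, giving 4 syllables.
σ1/σ2 boundary: /zrpl/; trying suffixes from longest down, /pl/ is the first permitted one, so coda /zr/ | onset /pl/.
σ2/σ3 boundary: /t/ → onset of the next syllable (single consonants are always licit onsets).
σ3/σ4 boundary: /pgzr/ — longest licit onset from the right is /zr/, leaving /pg/ as coda.
Result: truzr.pli.tepg.zripg.
Syllable 1 is /truzr/ with coda /zr/, so it is closed.

closed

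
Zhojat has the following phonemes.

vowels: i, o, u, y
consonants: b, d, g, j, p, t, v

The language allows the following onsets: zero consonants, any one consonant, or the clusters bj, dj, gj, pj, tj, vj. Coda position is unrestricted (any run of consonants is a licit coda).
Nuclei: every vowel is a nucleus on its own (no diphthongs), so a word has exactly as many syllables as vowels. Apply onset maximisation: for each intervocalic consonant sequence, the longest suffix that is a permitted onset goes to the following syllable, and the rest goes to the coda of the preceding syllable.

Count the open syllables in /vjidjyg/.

1

The vowels are i, y — 2 nuclei, so 2 syllables.
Between /i/ (V1) and /y/ (V2): /dj/ — entire cluster is a permitted onset → onset /dj/, coda ∅.
Result: vji.djyg.
Classifying each syllable: /vji/ (open), /djyg/ (closed).
Open syllables: 1.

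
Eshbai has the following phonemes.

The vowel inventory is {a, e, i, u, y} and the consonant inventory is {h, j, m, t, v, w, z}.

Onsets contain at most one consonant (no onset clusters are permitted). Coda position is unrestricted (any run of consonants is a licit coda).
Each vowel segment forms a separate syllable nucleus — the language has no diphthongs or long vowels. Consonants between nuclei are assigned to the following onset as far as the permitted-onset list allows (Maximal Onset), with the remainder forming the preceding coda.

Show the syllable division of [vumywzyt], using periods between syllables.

Nuclei (vowels): u, y, y → 3 syllables.
V1 /u/ – V2 /y/: just /m/ — single C goes to the following onset.
V2 /y/ – V3 /y/: /wz/ — longest licit onset from the right is /z/, leaving /w/ as coda.

vu.myw.zyt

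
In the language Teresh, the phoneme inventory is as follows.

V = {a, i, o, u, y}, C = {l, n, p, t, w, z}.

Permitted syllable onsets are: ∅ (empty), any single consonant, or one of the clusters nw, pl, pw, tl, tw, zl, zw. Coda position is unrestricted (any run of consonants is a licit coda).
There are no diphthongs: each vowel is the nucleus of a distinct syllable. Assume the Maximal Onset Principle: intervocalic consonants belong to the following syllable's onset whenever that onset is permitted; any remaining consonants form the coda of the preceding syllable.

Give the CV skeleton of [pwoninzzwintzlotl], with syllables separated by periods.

Vowels present: o, i, i, o; each is a nucleus, giving 4 syllables.
/o…i/ gap (V1→V2): /n/ → onset of the next syllable (single consonants are always licit onsets).
/i…i/ gap (V2→V3): /nzzw/; trying suffixes from longest down, /zw/ is the first permitted one, so coda /nz/ | onset /zw/.
/i…o/ gap (V3→V4): /ntzl/; trying suffixes from longest down, /zl/ is the first permitted one, so coda /nt/ | onset /zl/.
Result: pwo.ninz.zwint.zlotl.
Mapping each syllable to C/V: /pwo/ → CCV, /ninz/ → CVCC, /zwint/ → CCVCC, /zlotl/ → CCVCC.

CCV.CVCC.CCVCC.CCVCC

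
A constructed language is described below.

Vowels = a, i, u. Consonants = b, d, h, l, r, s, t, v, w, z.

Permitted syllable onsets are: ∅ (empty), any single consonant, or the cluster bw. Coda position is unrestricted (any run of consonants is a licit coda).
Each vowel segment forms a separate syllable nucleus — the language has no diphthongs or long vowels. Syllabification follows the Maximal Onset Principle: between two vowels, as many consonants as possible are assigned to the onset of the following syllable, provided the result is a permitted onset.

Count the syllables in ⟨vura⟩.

Nuclei (vowels): u, a → 2 syllables.

2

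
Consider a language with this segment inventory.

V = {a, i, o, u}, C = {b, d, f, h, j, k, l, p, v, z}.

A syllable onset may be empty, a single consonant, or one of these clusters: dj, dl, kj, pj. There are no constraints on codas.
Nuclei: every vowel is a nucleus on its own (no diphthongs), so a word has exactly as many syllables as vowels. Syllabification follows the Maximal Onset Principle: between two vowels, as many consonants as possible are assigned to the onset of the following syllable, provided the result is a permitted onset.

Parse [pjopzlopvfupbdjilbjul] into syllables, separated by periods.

The vowels are o, o, u, i, u — 5 nuclei, so 5 syllables.
σ1/σ2 boundary: cluster /pzl/ — the longest permitted-onset suffix is /l/; onset = /l/, preceding coda = /pz/.
σ2/σ3 boundary: /pvf/ splits as /pv/ + /f/ (/f/ is the longest suffix that is a licit onset).
σ3/σ4 boundary: /pbdj/ — longest licit onset from the right is /dj/, leaving /pb/ as coda.
σ4/σ5 boundary: /lbj/ splits as /lb/ + /j/ (/j/ is the longest suffix that is a licit onset).

pjopz.lopv.fupb.djilb.jul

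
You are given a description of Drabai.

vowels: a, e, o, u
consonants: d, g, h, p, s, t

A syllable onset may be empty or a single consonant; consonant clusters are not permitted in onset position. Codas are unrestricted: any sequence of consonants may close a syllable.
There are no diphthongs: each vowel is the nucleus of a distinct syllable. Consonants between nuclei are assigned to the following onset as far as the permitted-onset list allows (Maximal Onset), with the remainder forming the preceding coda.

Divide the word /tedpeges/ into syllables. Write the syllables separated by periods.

ted.pe.ges

The vowels are e, e, e — 3 nuclei, so 3 syllables.
/e…e/ gap (V1→V2): cluster /dp/ — the longest permitted-onset suffix is /p/; onset = /p/, preceding coda = /d/.
/e…e/ gap (V2→V3): just /g/ — single C goes to the following onset.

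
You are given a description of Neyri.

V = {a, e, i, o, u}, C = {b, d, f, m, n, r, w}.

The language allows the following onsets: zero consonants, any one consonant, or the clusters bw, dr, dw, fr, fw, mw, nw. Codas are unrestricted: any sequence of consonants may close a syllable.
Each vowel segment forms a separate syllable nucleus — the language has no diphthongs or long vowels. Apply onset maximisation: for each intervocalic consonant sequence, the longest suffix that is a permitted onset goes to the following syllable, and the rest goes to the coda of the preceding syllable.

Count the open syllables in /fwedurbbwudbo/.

2

Vowels present: e, u, u, o; each is a nucleus, giving 4 syllables.
/e…u/ gap (V1→V2): /d/ is a single consonant, so it becomes the next onset.
/u…u/ gap (V2→V3): cluster /rbbw/ — the longest permitted-onset suffix is /bw/; onset = /bw/, preceding coda = /rb/.
/u…o/ gap (V3→V4): /db/ — longest licit onset from the right is /b/, leaving /d/ as coda.
Syllabification: fwe.durb.bwud.bo.
Classifying each syllable: /fwe/ (open), /durb/ (closed), /bwud/ (closed), /bo/ (open).
Open syllables: 2.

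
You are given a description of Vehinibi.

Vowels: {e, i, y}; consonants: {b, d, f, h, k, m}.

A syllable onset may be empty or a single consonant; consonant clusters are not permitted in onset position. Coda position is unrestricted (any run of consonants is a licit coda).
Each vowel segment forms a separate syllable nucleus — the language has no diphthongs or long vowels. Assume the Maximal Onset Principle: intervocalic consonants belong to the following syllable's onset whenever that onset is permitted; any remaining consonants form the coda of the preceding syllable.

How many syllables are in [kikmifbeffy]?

Nuclei (vowels): i, i, e, y → 4 syllables.

4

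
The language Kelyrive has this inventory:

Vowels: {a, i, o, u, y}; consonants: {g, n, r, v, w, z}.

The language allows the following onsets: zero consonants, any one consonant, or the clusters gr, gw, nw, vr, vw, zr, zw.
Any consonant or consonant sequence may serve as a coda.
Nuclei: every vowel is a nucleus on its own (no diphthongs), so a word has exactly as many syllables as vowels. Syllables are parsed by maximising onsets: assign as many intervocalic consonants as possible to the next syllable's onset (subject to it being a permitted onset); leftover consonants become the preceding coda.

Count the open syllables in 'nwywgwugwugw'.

1

Vowels present: y, u, u; each is a nucleus, giving 3 syllables.
V1 /y/ – V2 /u/: cluster /wgw/ — the longest permitted-onset suffix is /gw/; onset = /gw/, preceding coda = /w/.
V2 /u/ – V3 /u/: /gw/ — entire cluster is a permitted onset → onset /gw/, coda ∅.
Putting it together: nwyw.gwu.gwugw.
Classifying each syllable: /nwyw/ (closed), /gwu/ (open), /gwugw/ (closed).
Open syllables: 1.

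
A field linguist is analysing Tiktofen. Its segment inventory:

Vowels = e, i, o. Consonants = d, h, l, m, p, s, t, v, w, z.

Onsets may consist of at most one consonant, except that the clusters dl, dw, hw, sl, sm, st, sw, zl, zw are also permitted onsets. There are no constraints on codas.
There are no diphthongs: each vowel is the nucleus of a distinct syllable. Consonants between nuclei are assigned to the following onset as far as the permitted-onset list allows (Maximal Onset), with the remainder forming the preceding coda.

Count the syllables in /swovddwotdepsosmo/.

Vowels present: o, o, e, o, o; each is a nucleus, giving 5 syllables.

5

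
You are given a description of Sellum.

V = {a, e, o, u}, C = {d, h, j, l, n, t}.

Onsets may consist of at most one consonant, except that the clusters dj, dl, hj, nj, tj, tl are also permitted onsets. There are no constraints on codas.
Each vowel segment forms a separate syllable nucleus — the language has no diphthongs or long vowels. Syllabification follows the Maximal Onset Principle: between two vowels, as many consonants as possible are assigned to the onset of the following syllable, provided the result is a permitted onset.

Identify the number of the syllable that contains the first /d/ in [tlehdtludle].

Nuclei (vowels): e, u, e → 3 syllables.
Between /e/ (V1) and /u/ (V2): /hdtl/ splits as /hd/ + /tl/ (/tl/ is the longest suffix that is a licit onset).
Between /u/ (V2) and /e/ (V3): /dl/ is a licit onset in full, so it all attaches to the next syllable.
So the parse is tlehd.tlu.dle.
The first /d/ is in the coda of syllable 1 (/tlehd/).

1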